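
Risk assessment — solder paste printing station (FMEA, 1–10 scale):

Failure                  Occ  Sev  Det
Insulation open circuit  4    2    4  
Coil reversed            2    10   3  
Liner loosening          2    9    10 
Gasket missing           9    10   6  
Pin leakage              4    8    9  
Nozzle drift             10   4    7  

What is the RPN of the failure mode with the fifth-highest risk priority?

60

RPN = Severity × Occurrence × Detection:
  Insulation open circuit: 2 × 4 × 4 = 32
  Coil reversed: 10 × 2 × 3 = 60
  Liner loosening: 9 × 2 × 10 = 180
  Gasket missing: 10 × 9 × 6 = 540
  Pin leakage: 8 × 4 × 9 = 288
  Nozzle drift: 4 × 10 × 7 = 280
Sorted descending: 540, 288, 280, 180, 60, 32.
The fifth-highest RPN is 60 (Coil reversed).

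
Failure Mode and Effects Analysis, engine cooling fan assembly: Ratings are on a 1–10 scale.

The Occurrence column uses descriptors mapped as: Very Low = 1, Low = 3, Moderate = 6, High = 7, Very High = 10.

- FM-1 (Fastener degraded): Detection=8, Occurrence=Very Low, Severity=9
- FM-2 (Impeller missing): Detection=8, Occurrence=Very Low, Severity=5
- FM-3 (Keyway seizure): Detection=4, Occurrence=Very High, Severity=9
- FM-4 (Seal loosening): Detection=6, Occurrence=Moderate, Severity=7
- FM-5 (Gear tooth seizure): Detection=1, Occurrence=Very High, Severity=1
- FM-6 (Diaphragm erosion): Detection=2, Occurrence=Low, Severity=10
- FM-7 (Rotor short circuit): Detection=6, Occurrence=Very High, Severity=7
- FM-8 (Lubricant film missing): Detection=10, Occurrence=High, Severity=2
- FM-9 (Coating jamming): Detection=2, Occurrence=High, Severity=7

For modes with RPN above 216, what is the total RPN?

RPN = Severity × Occurrence × Detection:
  FM-1: 9 × 1 × 8 = 72
  FM-2: 5 × 1 × 8 = 40
  FM-3: 9 × 10 × 4 = 360
  FM-4: 7 × 6 × 6 = 252
  FM-5: 1 × 10 × 1 = 10
  FM-6: 10 × 3 × 2 = 60
  FM-7: 7 × 10 × 6 = 420
  FM-8: 2 × 7 × 10 = 140
  FM-9: 7 × 7 × 2 = 98
RPN > 216: FM-3 (360), FM-4 (252), FM-7 (420).
Sum: 360 + 252 + 420 = 1032.

1032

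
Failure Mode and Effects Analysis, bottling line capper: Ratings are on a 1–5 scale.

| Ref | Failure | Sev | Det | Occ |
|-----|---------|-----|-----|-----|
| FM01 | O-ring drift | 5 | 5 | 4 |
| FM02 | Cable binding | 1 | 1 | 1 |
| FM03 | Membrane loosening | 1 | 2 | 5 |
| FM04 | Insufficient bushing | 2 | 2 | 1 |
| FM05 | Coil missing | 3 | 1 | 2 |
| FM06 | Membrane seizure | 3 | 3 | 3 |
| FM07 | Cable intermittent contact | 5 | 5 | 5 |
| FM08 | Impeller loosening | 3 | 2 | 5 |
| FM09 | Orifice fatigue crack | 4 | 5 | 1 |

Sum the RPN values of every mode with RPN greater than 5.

RPN = Severity × Occurrence × Detection:
  FM01: 5 × 4 × 5 = 100
  FM02: 1 × 1 × 1 = 1
  FM03: 1 × 5 × 2 = 10
  FM04: 2 × 1 × 2 = 4
  FM05: 3 × 2 × 1 = 6
  FM06: 3 × 3 × 3 = 27
  FM07: 5 × 5 × 5 = 125
  FM08: 3 × 5 × 2 = 30
  FM09: 4 × 1 × 5 = 20
RPN > 5: FM01 (100), FM03 (10), FM05 (6), FM06 (27), FM07 (125), FM08 (30), FM09 (20).
Sum: 100 + 10 + 6 + 27 + 125 + 30 + 20 = 318.

318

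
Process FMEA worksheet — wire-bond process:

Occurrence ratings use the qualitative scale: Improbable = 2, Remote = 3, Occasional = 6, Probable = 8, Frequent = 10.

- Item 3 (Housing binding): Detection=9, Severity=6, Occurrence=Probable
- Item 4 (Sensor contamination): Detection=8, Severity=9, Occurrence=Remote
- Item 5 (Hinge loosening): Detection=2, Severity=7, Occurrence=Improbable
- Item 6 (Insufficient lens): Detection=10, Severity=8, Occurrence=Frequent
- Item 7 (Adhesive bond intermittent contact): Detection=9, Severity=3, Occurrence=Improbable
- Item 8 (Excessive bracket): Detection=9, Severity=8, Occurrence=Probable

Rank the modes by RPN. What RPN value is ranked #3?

RPN = Severity × Occurrence × Detection:
  Item 3: 6 × 8 × 9 = 432
  Item 4: 9 × 3 × 8 = 216
  Item 5: 7 × 2 × 2 = 28
  Item 6: 8 × 10 × 10 = 800
  Item 7: 3 × 2 × 9 = 54
  Item 8: 8 × 8 × 9 = 576
Sorted descending: 800, 576, 432, 216, 54, 28.
The third-highest RPN is 432 (Item 3).

432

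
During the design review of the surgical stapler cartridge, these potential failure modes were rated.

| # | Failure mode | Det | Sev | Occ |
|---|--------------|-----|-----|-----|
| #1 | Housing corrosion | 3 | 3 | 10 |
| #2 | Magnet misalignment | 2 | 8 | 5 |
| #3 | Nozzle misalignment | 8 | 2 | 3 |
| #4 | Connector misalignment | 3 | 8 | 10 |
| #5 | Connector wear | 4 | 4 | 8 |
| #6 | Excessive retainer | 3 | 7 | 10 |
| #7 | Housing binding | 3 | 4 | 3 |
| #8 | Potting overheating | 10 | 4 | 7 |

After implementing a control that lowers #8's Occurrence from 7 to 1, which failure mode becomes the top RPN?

RPN = Severity × Occurrence × Detection:
  #1: 3 × 10 × 3 = 90
  #2: 8 × 5 × 2 = 80
  #3: 2 × 3 × 8 = 48
  #4: 8 × 10 × 3 = 240
  #5: 4 × 8 × 4 = 128
  #6: 7 × 10 × 3 = 210
  #7: 4 × 3 × 3 = 36
  #8: 4 × 7 × 10 = 280
After action: #8 → 4 × 1 × 10 = 40.
Revised RPNs: #4=240, #6=210, #5=128, #1=90, #2=80, #3=48, #8=40, #7=36.
Highest is now #4 (240).

#4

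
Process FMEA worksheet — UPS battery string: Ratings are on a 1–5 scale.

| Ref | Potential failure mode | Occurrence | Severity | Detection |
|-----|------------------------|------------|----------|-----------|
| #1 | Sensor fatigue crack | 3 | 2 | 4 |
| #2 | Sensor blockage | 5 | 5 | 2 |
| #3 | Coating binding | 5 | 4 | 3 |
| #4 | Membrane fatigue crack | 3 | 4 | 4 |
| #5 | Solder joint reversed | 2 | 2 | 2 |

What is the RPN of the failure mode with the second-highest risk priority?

RPN = Severity × Occurrence × Detection:
  #1: 2 × 3 × 4 = 24
  #2: 5 × 5 × 2 = 50
  #3: 4 × 5 × 3 = 60
  #4: 4 × 3 × 4 = 48
  #5: 2 × 2 × 2 = 8
Sorted descending: 60, 50, 48, 24, 8.
The second-highest RPN is 50 (#2).

50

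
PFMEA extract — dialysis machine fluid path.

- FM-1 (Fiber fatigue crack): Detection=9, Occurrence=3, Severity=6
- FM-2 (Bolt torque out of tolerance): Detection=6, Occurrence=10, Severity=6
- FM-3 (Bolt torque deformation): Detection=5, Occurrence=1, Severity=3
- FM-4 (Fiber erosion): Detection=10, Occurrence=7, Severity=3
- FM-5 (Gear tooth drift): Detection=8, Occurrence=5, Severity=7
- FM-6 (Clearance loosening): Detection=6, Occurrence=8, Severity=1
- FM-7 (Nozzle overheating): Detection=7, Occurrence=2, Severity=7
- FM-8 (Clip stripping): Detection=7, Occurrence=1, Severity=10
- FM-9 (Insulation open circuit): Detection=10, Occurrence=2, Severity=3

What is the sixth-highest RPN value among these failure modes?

RPN = Severity × Occurrence × Detection:
  FM-1: 6 × 3 × 9 = 162
  FM-2: 6 × 10 × 6 = 360
  FM-3: 3 × 1 × 5 = 15
  FM-4: 3 × 7 × 10 = 210
  FM-5: 7 × 5 × 8 = 280
  FM-6: 1 × 8 × 6 = 48
  FM-7: 7 × 2 × 7 = 98
  FM-8: 10 × 1 × 7 = 70
  FM-9: 3 × 2 × 10 = 60
Sorted descending: 360, 280, 210, 162, 98, 70, 60, 48, 15.
The sixth-highest RPN is 70 (FM-8).

70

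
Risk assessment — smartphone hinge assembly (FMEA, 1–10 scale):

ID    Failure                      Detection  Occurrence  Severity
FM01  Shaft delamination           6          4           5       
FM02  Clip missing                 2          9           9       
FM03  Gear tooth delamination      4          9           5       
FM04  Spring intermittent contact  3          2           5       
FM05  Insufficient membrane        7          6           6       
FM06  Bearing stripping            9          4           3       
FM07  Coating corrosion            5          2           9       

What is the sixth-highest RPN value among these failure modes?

RPN = Severity × Occurrence × Detection:
  FM01: 5 × 4 × 6 = 120
  FM02: 9 × 9 × 2 = 162
  FM03: 5 × 9 × 4 = 180
  FM04: 5 × 2 × 3 = 30
  FM05: 6 × 6 × 7 = 252
  FM06: 3 × 4 × 9 = 108
  FM07: 9 × 2 × 5 = 90
Sorted descending: 252, 180, 162, 120, 108, 90, 30.
The sixth-highest RPN is 90 (FM07).

90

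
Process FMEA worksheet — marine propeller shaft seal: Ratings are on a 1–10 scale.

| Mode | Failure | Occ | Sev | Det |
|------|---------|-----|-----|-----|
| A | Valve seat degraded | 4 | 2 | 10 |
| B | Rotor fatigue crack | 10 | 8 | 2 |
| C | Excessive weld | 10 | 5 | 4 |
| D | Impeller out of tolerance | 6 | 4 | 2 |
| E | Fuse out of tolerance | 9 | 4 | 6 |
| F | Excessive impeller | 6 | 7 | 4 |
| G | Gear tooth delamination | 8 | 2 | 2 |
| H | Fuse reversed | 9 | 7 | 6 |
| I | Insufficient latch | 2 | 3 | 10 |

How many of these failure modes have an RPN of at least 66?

RPN = Severity × Occurrence × Detection:
  A: 2 × 4 × 10 = 80
  B: 8 × 10 × 2 = 160
  C: 5 × 10 × 4 = 200
  D: 4 × 6 × 2 = 48
  E: 4 × 9 × 6 = 216
  F: 7 × 6 × 4 = 168
  G: 2 × 8 × 2 = 32
  H: 7 × 9 × 6 = 378
  I: 3 × 2 × 10 = 60
Modes with RPN ≥ 66: A (80), B (160), C (200), E (216), F (168), H (378) → 6.

6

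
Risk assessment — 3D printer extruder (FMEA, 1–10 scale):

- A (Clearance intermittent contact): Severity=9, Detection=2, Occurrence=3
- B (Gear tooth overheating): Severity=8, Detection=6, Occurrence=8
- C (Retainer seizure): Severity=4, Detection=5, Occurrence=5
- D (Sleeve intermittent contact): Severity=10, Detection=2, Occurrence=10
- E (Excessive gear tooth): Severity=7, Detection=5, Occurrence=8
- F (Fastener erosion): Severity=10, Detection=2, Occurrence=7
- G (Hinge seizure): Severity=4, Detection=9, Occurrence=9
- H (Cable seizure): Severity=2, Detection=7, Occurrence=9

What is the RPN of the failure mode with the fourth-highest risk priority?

200

RPN = Severity × Occurrence × Detection:
  A: 9 × 3 × 2 = 54
  B: 8 × 8 × 6 = 384
  C: 4 × 5 × 5 = 100
  D: 10 × 10 × 2 = 200
  E: 7 × 8 × 5 = 280
  F: 10 × 7 × 2 = 140
  G: 4 × 9 × 9 = 324
  H: 2 × 9 × 7 = 126
Sorted descending: 384, 324, 280, 200, 140, 126, 100, 54.
The fourth-highest RPN is 200 (D).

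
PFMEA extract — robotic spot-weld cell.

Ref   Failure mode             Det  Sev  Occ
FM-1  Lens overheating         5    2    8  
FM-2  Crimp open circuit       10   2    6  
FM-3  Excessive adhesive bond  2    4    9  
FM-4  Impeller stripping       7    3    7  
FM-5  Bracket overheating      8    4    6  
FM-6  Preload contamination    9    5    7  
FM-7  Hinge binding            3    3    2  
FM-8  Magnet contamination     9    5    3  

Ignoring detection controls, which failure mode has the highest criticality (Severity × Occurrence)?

Criticality = Severity × Occurrence:
  FM-1: 2 × 8 = 16
  FM-2: 2 × 6 = 12
  FM-3: 4 × 9 = 36
  FM-4: 3 × 7 = 21
  FM-5: 4 × 6 = 24
  FM-6: 5 × 7 = 35
  FM-7: 3 × 2 = 6
  FM-8: 5 × 3 = 15
Highest criticality is 36 → FM-3.

FM-3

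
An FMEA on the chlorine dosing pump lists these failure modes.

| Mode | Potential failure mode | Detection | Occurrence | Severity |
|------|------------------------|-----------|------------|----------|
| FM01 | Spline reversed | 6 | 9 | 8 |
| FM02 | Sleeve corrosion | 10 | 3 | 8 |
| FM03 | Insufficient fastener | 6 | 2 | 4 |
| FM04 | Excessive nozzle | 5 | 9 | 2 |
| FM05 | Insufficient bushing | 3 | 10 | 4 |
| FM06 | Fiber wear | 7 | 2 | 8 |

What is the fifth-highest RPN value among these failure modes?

RPN = Severity × Occurrence × Detection:
  FM01: 8 × 9 × 6 = 432
  FM02: 8 × 3 × 10 = 240
  FM03: 4 × 2 × 6 = 48
  FM04: 2 × 9 × 5 = 90
  FM05: 4 × 10 × 3 = 120
  FM06: 8 × 2 × 7 = 112
Sorted descending: 432, 240, 120, 112, 90, 48.
The fifth-highest RPN is 90 (FM04).

90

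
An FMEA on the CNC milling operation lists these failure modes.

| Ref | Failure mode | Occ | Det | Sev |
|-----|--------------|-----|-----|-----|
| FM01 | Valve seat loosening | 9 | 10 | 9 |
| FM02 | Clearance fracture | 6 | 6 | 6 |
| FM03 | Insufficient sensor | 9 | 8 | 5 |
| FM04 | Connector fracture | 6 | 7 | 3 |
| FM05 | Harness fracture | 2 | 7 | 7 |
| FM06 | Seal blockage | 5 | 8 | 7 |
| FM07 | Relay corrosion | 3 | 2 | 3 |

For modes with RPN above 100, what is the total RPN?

1792

RPN = Severity × Occurrence × Detection:
  FM01: 9 × 9 × 10 = 810
  FM02: 6 × 6 × 6 = 216
  FM03: 5 × 9 × 8 = 360
  FM04: 3 × 6 × 7 = 126
  FM05: 7 × 2 × 7 = 98
  FM06: 7 × 5 × 8 = 280
  FM07: 3 × 3 × 2 = 18
RPN > 100: FM01 (810), FM02 (216), FM03 (360), FM04 (126), FM06 (280).
Sum: 810 + 216 + 360 + 126 + 280 = 1792.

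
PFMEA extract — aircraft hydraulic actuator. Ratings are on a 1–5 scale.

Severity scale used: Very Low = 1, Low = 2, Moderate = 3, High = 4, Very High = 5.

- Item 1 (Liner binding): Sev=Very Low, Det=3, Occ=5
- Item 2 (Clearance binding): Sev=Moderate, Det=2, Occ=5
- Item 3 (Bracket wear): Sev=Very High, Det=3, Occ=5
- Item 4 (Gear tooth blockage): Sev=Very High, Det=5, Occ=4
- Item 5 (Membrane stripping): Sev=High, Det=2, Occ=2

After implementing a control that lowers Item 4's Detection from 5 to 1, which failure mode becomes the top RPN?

Item 3

RPN = Severity × Occurrence × Detection:
  Item 1: 1 × 5 × 3 = 15
  Item 2: 3 × 5 × 2 = 30
  Item 3: 5 × 5 × 3 = 75
  Item 4: 5 × 4 × 5 = 100
  Item 5: 4 × 2 × 2 = 16
After action: Item 4 → 5 × 4 × 1 = 20.
Revised RPNs: Item 3=75, Item 2=30, Item 4=20, Item 5=16, Item 1=15.
Highest is now Item 3 (75).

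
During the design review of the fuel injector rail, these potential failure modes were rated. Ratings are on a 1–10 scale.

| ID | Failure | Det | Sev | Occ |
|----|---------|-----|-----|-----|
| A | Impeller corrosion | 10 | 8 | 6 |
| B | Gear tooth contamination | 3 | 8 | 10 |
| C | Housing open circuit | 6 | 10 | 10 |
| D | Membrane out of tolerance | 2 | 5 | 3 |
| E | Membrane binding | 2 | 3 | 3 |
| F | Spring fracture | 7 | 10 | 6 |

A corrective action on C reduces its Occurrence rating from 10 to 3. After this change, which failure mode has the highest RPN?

RPN = Severity × Occurrence × Detection:
  A: 8 × 6 × 10 = 480
  B: 8 × 10 × 3 = 240
  C: 10 × 10 × 6 = 600
  D: 5 × 3 × 2 = 30
  E: 3 × 3 × 2 = 18
  F: 10 × 6 × 7 = 420
After action: C → 10 × 3 × 6 = 180.
Revised RPNs: A=480, F=420, B=240, C=180, D=30, E=18.
Highest is now A (480).

A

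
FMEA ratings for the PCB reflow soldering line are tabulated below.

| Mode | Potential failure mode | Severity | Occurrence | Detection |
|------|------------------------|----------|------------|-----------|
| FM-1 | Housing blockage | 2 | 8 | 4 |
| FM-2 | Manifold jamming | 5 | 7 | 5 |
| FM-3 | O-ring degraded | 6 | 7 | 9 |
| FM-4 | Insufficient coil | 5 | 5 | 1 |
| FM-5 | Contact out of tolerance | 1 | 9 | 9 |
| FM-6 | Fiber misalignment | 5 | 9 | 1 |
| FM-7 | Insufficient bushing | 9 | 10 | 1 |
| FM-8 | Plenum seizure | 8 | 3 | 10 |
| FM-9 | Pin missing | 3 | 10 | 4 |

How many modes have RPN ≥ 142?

3

RPN = Severity × Occurrence × Detection:
  FM-1: 2 × 8 × 4 = 64
  FM-2: 5 × 7 × 5 = 175
  FM-3: 6 × 7 × 9 = 378
  FM-4: 5 × 5 × 1 = 25
  FM-5: 1 × 9 × 9 = 81
  FM-6: 5 × 9 × 1 = 45
  FM-7: 9 × 10 × 1 = 90
  FM-8: 8 × 3 × 10 = 240
  FM-9: 3 × 10 × 4 = 120
Modes with RPN ≥ 142: FM-2 (175), FM-3 (378), FM-8 (240) → 3.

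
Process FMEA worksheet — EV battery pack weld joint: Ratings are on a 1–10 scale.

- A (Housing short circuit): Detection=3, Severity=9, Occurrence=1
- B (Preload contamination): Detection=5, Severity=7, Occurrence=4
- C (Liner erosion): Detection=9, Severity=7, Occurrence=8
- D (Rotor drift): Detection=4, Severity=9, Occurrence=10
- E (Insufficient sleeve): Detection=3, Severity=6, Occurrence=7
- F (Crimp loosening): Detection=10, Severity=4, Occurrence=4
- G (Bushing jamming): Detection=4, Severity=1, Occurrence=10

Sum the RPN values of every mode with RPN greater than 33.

RPN = Severity × Occurrence × Detection:
  A: 9 × 1 × 3 = 27
  B: 7 × 4 × 5 = 140
  C: 7 × 8 × 9 = 504
  D: 9 × 10 × 4 = 360
  E: 6 × 7 × 3 = 126
  F: 4 × 4 × 10 = 160
  G: 1 × 10 × 4 = 40
RPN > 33: B (140), C (504), D (360), E (126), F (160), G (40).
Sum: 140 + 504 + 360 + 126 + 160 + 40 = 1330.

1330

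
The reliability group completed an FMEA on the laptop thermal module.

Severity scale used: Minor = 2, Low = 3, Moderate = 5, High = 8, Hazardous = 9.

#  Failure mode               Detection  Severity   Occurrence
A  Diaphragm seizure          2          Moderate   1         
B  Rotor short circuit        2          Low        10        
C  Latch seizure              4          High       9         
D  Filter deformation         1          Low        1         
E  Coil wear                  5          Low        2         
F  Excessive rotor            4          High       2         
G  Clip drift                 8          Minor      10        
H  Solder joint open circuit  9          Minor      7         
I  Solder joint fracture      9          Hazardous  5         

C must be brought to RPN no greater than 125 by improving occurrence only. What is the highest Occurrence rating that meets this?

C: S=8, O=9, D=4 → current RPN = 288.
Fixed product = 32. Need 32 × O ≤ 125, so O ≤ 125/32 = 3.91.
Maximum integer Occurrence rating = 3 (gives RPN 96; O=4 would give 128 > 125).

3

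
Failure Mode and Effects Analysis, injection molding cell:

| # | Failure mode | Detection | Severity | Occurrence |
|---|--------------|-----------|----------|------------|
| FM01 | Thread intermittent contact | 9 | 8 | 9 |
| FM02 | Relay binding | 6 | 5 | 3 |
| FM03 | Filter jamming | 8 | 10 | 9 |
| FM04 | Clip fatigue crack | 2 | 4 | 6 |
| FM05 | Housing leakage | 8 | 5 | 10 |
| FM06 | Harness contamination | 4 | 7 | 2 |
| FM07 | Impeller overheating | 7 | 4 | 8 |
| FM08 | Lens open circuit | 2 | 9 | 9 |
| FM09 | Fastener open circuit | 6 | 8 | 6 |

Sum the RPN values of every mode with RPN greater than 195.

RPN = Severity × Occurrence × Detection:
  FM01: 8 × 9 × 9 = 648
  FM02: 5 × 3 × 6 = 90
  FM03: 10 × 9 × 8 = 720
  FM04: 4 × 6 × 2 = 48
  FM05: 5 × 10 × 8 = 400
  FM06: 7 × 2 × 4 = 56
  FM07: 4 × 8 × 7 = 224
  FM08: 9 × 9 × 2 = 162
  FM09: 8 × 6 × 6 = 288
RPN > 195: FM01 (648), FM03 (720), FM05 (400), FM07 (224), FM09 (288).
Sum: 648 + 720 + 400 + 224 + 288 = 2280.

2280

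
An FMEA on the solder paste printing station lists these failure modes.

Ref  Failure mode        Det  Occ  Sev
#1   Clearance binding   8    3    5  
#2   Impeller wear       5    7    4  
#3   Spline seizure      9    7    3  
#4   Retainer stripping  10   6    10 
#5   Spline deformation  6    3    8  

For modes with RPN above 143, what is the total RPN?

RPN = Severity × Occurrence × Detection:
  #1: 5 × 3 × 8 = 120
  #2: 4 × 7 × 5 = 140
  #3: 3 × 7 × 9 = 189
  #4: 10 × 6 × 10 = 600
  #5: 8 × 3 × 6 = 144
RPN > 143: #3 (189), #4 (600), #5 (144).
Sum: 189 + 600 + 144 = 933.

933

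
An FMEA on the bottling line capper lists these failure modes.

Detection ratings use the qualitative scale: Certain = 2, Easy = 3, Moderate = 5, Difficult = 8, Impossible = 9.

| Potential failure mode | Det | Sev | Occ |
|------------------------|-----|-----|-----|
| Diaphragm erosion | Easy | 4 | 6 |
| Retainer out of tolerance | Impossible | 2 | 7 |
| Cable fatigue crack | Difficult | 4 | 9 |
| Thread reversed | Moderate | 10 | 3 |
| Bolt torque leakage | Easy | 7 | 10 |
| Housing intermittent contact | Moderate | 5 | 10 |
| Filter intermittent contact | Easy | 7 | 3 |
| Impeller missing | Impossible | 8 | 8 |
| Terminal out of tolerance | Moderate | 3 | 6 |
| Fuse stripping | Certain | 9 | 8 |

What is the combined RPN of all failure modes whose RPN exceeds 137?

RPN = Severity × Occurrence × Detection:
  Diaphragm erosion: 4 × 6 × 3 = 72
  Retainer out of tolerance: 2 × 7 × 9 = 126
  Cable fatigue crack: 4 × 9 × 8 = 288
  Thread reversed: 10 × 3 × 5 = 150
  Bolt torque leakage: 7 × 10 × 3 = 210
  Housing intermittent contact: 5 × 10 × 5 = 250
  Filter intermittent contact: 7 × 3 × 3 = 63
  Impeller missing: 8 × 8 × 9 = 576
  Terminal out of tolerance: 3 × 6 × 5 = 90
  Fuse stripping: 9 × 8 × 2 = 144
RPN > 137: Cable fatigue crack (288), Thread reversed (150), Bolt torque leakage (210), Housing intermittent contact (250), Impeller missing (576), Fuse stripping (144).
Sum: 288 + 150 + 210 + 250 + 576 + 144 = 1618.

1618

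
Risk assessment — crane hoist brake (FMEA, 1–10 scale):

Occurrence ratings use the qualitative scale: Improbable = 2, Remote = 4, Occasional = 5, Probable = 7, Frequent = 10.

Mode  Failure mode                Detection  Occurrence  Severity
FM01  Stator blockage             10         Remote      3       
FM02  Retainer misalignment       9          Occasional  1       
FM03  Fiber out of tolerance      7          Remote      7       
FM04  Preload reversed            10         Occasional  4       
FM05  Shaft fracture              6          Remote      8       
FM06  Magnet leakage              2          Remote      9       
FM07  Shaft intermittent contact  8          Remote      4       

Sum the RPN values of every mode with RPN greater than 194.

396

RPN = Severity × Occurrence × Detection:
  FM01: 3 × 4 × 10 = 120
  FM02: 1 × 5 × 9 = 45
  FM03: 7 × 4 × 7 = 196
  FM04: 4 × 5 × 10 = 200
  FM05: 8 × 4 × 6 = 192
  FM06: 9 × 4 × 2 = 72
  FM07: 4 × 4 × 8 = 128
RPN > 194: FM03 (196), FM04 (200).
Sum: 196 + 200 = 396.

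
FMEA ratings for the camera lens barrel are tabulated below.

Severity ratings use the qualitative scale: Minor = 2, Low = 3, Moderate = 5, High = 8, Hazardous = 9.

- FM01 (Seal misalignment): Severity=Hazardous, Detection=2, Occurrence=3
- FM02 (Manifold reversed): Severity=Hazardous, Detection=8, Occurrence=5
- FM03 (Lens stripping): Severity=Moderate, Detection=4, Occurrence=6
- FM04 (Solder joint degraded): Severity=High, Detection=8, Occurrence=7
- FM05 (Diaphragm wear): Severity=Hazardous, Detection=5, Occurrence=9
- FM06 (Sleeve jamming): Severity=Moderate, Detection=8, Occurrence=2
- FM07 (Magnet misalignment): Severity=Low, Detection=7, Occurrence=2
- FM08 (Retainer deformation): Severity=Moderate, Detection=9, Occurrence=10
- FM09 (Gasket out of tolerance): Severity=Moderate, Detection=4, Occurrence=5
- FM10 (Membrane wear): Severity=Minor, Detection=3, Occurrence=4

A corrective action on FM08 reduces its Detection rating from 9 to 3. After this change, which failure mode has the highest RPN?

FM04

RPN = Severity × Occurrence × Detection:
  FM01: 9 × 3 × 2 = 54
  FM02: 9 × 5 × 8 = 360
  FM03: 5 × 6 × 4 = 120
  FM04: 8 × 7 × 8 = 448
  FM05: 9 × 9 × 5 = 405
  FM06: 5 × 2 × 8 = 80
  FM07: 3 × 2 × 7 = 42
  FM08: 5 × 10 × 9 = 450
  FM09: 5 × 5 × 4 = 100
  FM10: 2 × 4 × 3 = 24
After action: FM08 → 5 × 10 × 3 = 150.
Revised RPNs: FM04=448, FM05=405, FM02=360, FM08=150, FM03=120, FM09=100, FM06=80, FM01=54, FM07=42, FM10=24.
Highest is now FM04 (448).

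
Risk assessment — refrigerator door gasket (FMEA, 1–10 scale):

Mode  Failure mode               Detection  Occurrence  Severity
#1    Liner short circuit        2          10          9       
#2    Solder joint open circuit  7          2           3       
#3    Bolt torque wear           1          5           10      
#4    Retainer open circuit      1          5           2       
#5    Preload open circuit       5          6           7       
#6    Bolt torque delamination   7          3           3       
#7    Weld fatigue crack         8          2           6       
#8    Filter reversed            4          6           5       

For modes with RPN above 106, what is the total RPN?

RPN = Severity × Occurrence × Detection:
  #1: 9 × 10 × 2 = 180
  #2: 3 × 2 × 7 = 42
  #3: 10 × 5 × 1 = 50
  #4: 2 × 5 × 1 = 10
  #5: 7 × 6 × 5 = 210
  #6: 3 × 3 × 7 = 63
  #7: 6 × 2 × 8 = 96
  #8: 5 × 6 × 4 = 120
RPN > 106: #1 (180), #5 (210), #8 (120).
Sum: 180 + 210 + 120 = 510.

510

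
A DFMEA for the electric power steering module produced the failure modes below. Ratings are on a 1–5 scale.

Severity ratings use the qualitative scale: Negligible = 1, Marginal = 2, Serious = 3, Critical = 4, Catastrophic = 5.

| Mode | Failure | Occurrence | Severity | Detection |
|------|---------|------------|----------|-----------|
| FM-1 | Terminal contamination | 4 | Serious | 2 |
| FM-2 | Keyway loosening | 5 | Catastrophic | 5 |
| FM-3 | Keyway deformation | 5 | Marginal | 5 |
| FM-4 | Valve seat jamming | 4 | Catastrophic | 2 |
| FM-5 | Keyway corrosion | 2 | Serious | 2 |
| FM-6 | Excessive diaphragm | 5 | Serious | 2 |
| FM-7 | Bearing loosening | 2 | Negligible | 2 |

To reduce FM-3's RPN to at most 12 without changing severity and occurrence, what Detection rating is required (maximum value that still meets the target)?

1

FM-3: S=2, O=5, D=5 → current RPN = 50.
Fixed product = 10. Need 10 × D ≤ 12, so D ≤ 12/10 = 1.20.
Maximum integer Detection rating = 1 (gives RPN 10; D=2 would give 20 > 12).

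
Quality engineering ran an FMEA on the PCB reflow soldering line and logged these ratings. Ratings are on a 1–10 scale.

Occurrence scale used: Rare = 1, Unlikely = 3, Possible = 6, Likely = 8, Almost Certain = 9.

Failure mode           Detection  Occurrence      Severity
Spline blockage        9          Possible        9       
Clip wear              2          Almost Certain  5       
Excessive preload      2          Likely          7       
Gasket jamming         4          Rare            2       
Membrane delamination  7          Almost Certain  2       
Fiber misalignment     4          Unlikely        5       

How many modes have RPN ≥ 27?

5

RPN = Severity × Occurrence × Detection:
  Spline blockage: 9 × 6 × 9 = 486
  Clip wear: 5 × 9 × 2 = 90
  Excessive preload: 7 × 8 × 2 = 112
  Gasket jamming: 2 × 1 × 4 = 8
  Membrane delamination: 2 × 9 × 7 = 126
  Fiber misalignment: 5 × 3 × 4 = 60
Modes with RPN ≥ 27: Spline blockage (486), Clip wear (90), Excessive preload (112), Membrane delamination (126), Fiber misalignment (60) → 5.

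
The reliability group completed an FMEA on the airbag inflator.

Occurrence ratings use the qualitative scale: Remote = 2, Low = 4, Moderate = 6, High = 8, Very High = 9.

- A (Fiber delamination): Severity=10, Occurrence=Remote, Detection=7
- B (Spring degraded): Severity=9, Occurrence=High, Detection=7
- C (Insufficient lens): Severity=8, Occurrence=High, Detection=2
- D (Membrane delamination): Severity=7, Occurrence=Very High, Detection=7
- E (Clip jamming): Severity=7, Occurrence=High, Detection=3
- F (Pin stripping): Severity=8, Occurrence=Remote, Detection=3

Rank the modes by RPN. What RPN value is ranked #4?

140

RPN = Severity × Occurrence × Detection:
  A: 10 × 2 × 7 = 140
  B: 9 × 8 × 7 = 504
  C: 8 × 8 × 2 = 128
  D: 7 × 9 × 7 = 441
  E: 7 × 8 × 3 = 168
  F: 8 × 2 × 3 = 48
Sorted descending: 504, 441, 168, 140, 128, 48.
The fourth-highest RPN is 140 (A).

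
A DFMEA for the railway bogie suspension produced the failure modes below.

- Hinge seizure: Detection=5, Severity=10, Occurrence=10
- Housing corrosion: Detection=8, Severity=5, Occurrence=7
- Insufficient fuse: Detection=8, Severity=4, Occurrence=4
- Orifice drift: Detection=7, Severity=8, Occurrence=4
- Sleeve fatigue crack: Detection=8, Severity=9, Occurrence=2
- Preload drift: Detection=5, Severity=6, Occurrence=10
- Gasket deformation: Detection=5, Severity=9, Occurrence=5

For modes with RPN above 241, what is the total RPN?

1080

RPN = Severity × Occurrence × Detection:
  Hinge seizure: 10 × 10 × 5 = 500
  Housing corrosion: 5 × 7 × 8 = 280
  Insufficient fuse: 4 × 4 × 8 = 128
  Orifice drift: 8 × 4 × 7 = 224
  Sleeve fatigue crack: 9 × 2 × 8 = 144
  Preload drift: 6 × 10 × 5 = 300
  Gasket deformation: 9 × 5 × 5 = 225
RPN > 241: Hinge seizure (500), Housing corrosion (280), Preload drift (300).
Sum: 500 + 280 + 300 = 1080.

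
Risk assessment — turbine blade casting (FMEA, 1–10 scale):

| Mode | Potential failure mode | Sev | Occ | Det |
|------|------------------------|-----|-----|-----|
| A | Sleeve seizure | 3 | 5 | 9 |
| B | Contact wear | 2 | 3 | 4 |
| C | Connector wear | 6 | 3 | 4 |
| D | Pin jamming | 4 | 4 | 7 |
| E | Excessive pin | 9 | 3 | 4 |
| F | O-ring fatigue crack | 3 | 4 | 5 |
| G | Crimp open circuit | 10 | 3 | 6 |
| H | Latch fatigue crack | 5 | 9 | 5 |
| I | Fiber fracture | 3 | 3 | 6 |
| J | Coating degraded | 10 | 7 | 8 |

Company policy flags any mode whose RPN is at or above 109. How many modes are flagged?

RPN = Severity × Occurrence × Detection:
  A: 3 × 5 × 9 = 135
  B: 2 × 3 × 4 = 24
  C: 6 × 3 × 4 = 72
  D: 4 × 4 × 7 = 112
  E: 9 × 3 × 4 = 108
  F: 3 × 4 × 5 = 60
  G: 10 × 3 × 6 = 180
  H: 5 × 9 × 5 = 225
  I: 3 × 3 × 6 = 54
  J: 10 × 7 × 8 = 560
Modes with RPN ≥ 109: A (135), D (112), G (180), H (225), J (560) → 5.

5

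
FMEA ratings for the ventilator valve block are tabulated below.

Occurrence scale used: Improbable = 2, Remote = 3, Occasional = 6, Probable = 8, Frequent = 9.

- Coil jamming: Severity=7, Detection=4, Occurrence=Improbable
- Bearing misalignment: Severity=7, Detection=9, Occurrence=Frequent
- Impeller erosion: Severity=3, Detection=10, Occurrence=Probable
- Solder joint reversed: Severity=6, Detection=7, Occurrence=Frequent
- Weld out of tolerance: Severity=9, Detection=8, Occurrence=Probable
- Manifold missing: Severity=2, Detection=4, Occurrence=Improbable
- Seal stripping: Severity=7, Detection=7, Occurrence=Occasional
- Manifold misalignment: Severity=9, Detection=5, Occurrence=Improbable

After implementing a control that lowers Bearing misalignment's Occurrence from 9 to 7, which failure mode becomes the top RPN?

Weld out of tolerance

RPN = Severity × Occurrence × Detection:
  Coil jamming: 7 × 2 × 4 = 56
  Bearing misalignment: 7 × 9 × 9 = 567
  Impeller erosion: 3 × 8 × 10 = 240
  Solder joint reversed: 6 × 9 × 7 = 378
  Weld out of tolerance: 9 × 8 × 8 = 576
  Manifold missing: 2 × 2 × 4 = 16
  Seal stripping: 7 × 6 × 7 = 294
  Manifold misalignment: 9 × 2 × 5 = 90
After action: Bearing misalignment → 7 × 7 × 9 = 441.
Revised RPNs: Weld out of tolerance=576, Bearing misalignment=441, Solder joint reversed=378, Seal stripping=294, Impeller erosion=240, Manifold misalignment=90, Coil jamming=56, Manifold missing=16.
Highest is now Weld out of tolerance (576).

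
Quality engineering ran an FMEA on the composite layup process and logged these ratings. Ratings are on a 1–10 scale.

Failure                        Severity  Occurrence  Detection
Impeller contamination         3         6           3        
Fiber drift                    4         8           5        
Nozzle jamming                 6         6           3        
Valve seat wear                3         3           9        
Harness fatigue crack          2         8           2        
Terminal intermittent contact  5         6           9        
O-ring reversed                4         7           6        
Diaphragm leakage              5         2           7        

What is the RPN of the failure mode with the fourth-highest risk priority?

108

RPN = Severity × Occurrence × Detection:
  Impeller contamination: 3 × 6 × 3 = 54
  Fiber drift: 4 × 8 × 5 = 160
  Nozzle jamming: 6 × 6 × 3 = 108
  Valve seat wear: 3 × 3 × 9 = 81
  Harness fatigue crack: 2 × 8 × 2 = 32
  Terminal intermittent contact: 5 × 6 × 9 = 270
  O-ring reversed: 4 × 7 × 6 = 168
  Diaphragm leakage: 5 × 2 × 7 = 70
Sorted descending: 270, 168, 160, 108, 81, 70, 54, 32.
The fourth-highest RPN is 108 (Nozzle jamming).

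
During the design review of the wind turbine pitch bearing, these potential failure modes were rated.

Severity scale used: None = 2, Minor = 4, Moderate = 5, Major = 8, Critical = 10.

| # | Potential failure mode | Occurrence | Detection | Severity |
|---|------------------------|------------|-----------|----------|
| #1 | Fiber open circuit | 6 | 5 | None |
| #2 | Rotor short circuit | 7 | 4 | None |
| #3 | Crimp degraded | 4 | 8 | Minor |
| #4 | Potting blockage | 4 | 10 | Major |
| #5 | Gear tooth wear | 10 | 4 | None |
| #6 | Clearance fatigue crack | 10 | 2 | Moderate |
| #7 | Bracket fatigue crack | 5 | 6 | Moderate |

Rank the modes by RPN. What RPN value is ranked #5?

80

RPN = Severity × Occurrence × Detection:
  #1: 2 × 6 × 5 = 60
  #2: 2 × 7 × 4 = 56
  #3: 4 × 4 × 8 = 128
  #4: 8 × 4 × 10 = 320
  #5: 2 × 10 × 4 = 80
  #6: 5 × 10 × 2 = 100
  #7: 5 × 5 × 6 = 150
Sorted descending: 320, 150, 128, 100, 80, 60, 56.
The fifth-highest RPN is 80 (#5).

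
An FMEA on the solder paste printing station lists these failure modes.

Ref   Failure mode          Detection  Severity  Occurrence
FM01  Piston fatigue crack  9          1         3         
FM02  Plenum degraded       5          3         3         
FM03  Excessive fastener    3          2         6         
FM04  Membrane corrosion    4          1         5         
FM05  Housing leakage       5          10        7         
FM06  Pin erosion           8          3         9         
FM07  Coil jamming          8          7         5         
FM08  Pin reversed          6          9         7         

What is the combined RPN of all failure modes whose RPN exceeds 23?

RPN = Severity × Occurrence × Detection:
  FM01: 1 × 3 × 9 = 27
  FM02: 3 × 3 × 5 = 45
  FM03: 2 × 6 × 3 = 36
  FM04: 1 × 5 × 4 = 20
  FM05: 10 × 7 × 5 = 350
  FM06: 3 × 9 × 8 = 216
  FM07: 7 × 5 × 8 = 280
  FM08: 9 × 7 × 6 = 378
RPN > 23: FM01 (27), FM02 (45), FM03 (36), FM05 (350), FM06 (216), FM07 (280), FM08 (378).
Sum: 27 + 45 + 36 + 350 + 216 + 280 + 378 = 1332.

1332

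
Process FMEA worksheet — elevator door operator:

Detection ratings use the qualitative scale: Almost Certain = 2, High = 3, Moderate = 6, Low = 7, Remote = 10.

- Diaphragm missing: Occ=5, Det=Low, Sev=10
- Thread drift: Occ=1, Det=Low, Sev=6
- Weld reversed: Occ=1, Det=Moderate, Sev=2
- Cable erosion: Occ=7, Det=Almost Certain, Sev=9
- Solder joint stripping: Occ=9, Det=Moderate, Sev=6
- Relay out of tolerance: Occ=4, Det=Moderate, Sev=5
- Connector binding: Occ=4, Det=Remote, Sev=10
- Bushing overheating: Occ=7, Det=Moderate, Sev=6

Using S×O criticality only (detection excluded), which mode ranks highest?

Criticality = Severity × Occurrence:
  Diaphragm missing: 10 × 5 = 50
  Thread drift: 6 × 1 = 6
  Weld reversed: 2 × 1 = 2
  Cable erosion: 9 × 7 = 63
  Solder joint stripping: 6 × 9 = 54
  Relay out of tolerance: 5 × 4 = 20
  Connector binding: 10 × 4 = 40
  Bushing overheating: 6 × 7 = 42
Highest criticality is 63 → Cable erosion.

Cable erosion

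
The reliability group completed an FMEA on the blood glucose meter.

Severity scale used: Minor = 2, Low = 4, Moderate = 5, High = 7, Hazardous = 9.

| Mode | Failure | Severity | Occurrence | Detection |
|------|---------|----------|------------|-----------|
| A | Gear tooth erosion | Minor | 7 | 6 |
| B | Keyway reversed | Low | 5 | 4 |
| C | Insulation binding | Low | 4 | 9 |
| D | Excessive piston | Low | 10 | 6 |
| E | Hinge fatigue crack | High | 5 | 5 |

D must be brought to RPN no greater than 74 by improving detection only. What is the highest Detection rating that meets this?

1

D: S=4, O=10, D=6 → current RPN = 240.
Fixed product = 40. Need 40 × D ≤ 74, so D ≤ 74/40 = 1.85.
Maximum integer Detection rating = 1 (gives RPN 40; D=2 would give 80 > 74).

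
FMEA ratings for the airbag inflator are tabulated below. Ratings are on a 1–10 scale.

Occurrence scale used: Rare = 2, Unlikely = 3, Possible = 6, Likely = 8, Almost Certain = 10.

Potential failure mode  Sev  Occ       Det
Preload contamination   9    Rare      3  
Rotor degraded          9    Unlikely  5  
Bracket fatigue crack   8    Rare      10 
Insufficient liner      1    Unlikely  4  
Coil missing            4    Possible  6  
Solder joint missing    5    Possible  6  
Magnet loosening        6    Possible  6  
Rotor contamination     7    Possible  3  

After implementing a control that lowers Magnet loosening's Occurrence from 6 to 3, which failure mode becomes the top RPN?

Solder joint missing

RPN = Severity × Occurrence × Detection:
  Preload contamination: 9 × 2 × 3 = 54
  Rotor degraded: 9 × 3 × 5 = 135
  Bracket fatigue crack: 8 × 2 × 10 = 160
  Insufficient liner: 1 × 3 × 4 = 12
  Coil missing: 4 × 6 × 6 = 144
  Solder joint missing: 5 × 6 × 6 = 180
  Magnet loosening: 6 × 6 × 6 = 216
  Rotor contamination: 7 × 6 × 3 = 126
After action: Magnet loosening → 6 × 3 × 6 = 108.
Revised RPNs: Solder joint missing=180, Bracket fatigue crack=160, Coil missing=144, Rotor degraded=135, Rotor contamination=126, Magnet loosening=108, Preload contamination=54, Insufficient liner=12.
Highest is now Solder joint missing (180).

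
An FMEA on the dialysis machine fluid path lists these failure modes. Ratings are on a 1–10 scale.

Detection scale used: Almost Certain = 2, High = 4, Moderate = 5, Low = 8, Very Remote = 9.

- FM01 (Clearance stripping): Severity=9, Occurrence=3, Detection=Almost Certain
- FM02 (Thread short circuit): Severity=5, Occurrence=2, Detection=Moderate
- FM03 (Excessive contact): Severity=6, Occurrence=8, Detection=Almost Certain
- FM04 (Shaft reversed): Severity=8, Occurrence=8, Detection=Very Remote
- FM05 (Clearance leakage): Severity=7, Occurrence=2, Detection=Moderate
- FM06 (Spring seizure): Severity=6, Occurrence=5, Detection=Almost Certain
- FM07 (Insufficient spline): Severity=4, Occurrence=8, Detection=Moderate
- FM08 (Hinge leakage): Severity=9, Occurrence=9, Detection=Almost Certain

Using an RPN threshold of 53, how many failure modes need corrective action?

RPN = Severity × Occurrence × Detection:
  FM01: 9 × 3 × 2 = 54
  FM02: 5 × 2 × 5 = 50
  FM03: 6 × 8 × 2 = 96
  FM04: 8 × 8 × 9 = 576
  FM05: 7 × 2 × 5 = 70
  FM06: 6 × 5 × 2 = 60
  FM07: 4 × 8 × 5 = 160
  FM08: 9 × 9 × 2 = 162
Modes with RPN ≥ 53: FM01 (54), FM03 (96), FM04 (576), FM05 (70), FM06 (60), FM07 (160), FM08 (162) → 7.

7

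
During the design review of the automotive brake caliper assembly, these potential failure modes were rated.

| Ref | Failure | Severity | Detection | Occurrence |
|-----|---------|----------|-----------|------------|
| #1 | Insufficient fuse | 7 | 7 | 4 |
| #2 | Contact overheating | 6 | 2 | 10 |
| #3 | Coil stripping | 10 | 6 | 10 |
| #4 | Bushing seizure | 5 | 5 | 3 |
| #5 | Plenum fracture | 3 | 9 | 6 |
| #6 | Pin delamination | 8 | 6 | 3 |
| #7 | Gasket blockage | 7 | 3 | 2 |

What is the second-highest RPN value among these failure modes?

196

RPN = Severity × Occurrence × Detection:
  #1: 7 × 4 × 7 = 196
  #2: 6 × 10 × 2 = 120
  #3: 10 × 10 × 6 = 600
  #4: 5 × 3 × 5 = 75
  #5: 3 × 6 × 9 = 162
  #6: 8 × 3 × 6 = 144
  #7: 7 × 2 × 3 = 42
Sorted descending: 600, 196, 162, 144, 120, 75, 42.
The second-highest RPN is 196 (#1).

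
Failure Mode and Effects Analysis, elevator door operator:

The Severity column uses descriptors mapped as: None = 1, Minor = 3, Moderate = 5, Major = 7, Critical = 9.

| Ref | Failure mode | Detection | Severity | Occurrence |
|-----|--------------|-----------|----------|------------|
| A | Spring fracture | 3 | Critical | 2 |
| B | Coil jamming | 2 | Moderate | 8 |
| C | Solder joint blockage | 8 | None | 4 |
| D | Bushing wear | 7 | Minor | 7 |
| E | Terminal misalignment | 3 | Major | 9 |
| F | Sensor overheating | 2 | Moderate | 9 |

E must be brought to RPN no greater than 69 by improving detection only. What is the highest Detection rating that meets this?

E: S=7, O=9, D=3 → current RPN = 189.
Fixed product = 63. Need 63 × D ≤ 69, so D ≤ 69/63 = 1.10.
Maximum integer Detection rating = 1 (gives RPN 63; D=2 would give 126 > 69).

1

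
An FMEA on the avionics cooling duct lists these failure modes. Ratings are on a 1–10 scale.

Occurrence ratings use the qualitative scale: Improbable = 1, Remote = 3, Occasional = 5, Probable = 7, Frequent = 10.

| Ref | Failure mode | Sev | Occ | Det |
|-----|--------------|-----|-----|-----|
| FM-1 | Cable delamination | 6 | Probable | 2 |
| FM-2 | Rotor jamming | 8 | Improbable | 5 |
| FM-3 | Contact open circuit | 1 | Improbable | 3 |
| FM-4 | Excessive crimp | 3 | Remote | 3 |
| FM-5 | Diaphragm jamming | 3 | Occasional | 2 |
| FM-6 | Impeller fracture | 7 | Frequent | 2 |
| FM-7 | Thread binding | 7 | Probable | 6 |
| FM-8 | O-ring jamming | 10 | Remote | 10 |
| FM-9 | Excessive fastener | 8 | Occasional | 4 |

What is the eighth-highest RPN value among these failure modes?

RPN = Severity × Occurrence × Detection:
  FM-1: 6 × 7 × 2 = 84
  FM-2: 8 × 1 × 5 = 40
  FM-3: 1 × 1 × 3 = 3
  FM-4: 3 × 3 × 3 = 27
  FM-5: 3 × 5 × 2 = 30
  FM-6: 7 × 10 × 2 = 140
  FM-7: 7 × 7 × 6 = 294
  FM-8: 10 × 3 × 10 = 300
  FM-9: 8 × 5 × 4 = 160
Sorted descending: 300, 294, 160, 140, 84, 40, 30, 27, 3.
The eighth-highest RPN is 27 (FM-4).

27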